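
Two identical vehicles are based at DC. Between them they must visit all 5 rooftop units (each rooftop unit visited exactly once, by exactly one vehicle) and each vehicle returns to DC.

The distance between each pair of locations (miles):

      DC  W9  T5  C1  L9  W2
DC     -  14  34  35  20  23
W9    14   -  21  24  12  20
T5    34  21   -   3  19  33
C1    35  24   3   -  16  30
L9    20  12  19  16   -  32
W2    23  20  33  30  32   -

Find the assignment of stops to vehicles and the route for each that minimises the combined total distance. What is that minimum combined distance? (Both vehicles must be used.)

120 miles — the smallest possible combined total.

There are 2^4 − 1 = 15 ways to divide the 5 stops into two non-empty groups. For each, the best each vehicle can do is its own shortest tour through its group:
  {W9} + {T5, C1, L9, W2}: 28 + 95 = 123
  {T5} + {W9, C1, L9, W2}: 68 + 95 = 163
  {W9, T5} + {C1, L9, W2}: 69 + 89 = 158
  {C1} + {W9, T5, L9, W2}: 70 + 101 = 171
  {W9, C1} + {T5, L9, W2}: 73 + 95 = 168
  {T5, C1} + {W9, L9, W2}: 72 + 75 = 147
  … (15 splits in total)
  {W9, T5, C1, L9} + {W2}: 74 + 46 = 120  ← best
Best: vehicle 1 DC → W9 → T5 → C1 → L9 → DC = 74; vehicle 2 DC → W2 → DC = 46; combined 120.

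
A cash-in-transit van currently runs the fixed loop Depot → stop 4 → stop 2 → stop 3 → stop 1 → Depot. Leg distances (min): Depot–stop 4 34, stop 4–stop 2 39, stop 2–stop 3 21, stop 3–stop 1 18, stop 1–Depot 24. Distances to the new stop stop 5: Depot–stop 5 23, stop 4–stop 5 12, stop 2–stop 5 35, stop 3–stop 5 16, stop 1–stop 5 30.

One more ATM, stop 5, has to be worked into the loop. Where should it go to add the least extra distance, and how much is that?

Insertion cost between consecutive stops i–j is d(i,stop 5) + d(stop 5,j) − d(i,j):
  between Depot and stop 4: 23 + 12 − 34 = 1
  between stop 4 and stop 2: 12 + 35 − 39 = 8
  between stop 2 and stop 3: 35 + 16 − 21 = 30
  between stop 3 and stop 1: 16 + 30 − 18 = 28
  between stop 1 and Depot: 30 + 23 − 24 = 29
Cheapest insertion is between Depot and stop 4, adding 1.
New total = 136 + 1 = 137.

Minimum extra distance: 1 min, inserting stop 5 between Depot and stop 4.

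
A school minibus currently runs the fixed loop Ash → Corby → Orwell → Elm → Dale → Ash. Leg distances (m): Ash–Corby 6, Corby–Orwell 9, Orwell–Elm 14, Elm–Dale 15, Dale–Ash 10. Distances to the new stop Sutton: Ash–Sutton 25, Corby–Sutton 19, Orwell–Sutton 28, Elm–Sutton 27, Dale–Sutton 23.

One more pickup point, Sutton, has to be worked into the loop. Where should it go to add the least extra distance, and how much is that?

Minimum extra distance: 35 m, inserting Sutton between Elm and Dale.

Insertion cost between consecutive stops i–j is d(i,Sutton) + d(Sutton,j) − d(i,j):
  between Ash and Corby: 25 + 19 − 6 = 38
  between Corby and Orwell: 19 + 28 − 9 = 38
  between Orwell and Elm: 28 + 27 − 14 = 41
  between Elm and Dale: 27 + 23 − 15 = 35
  between Dale and Ash: 23 + 25 − 10 = 38
Cheapest insertion is between Elm and Dale, adding 35.
New total = 54 + 35 = 89.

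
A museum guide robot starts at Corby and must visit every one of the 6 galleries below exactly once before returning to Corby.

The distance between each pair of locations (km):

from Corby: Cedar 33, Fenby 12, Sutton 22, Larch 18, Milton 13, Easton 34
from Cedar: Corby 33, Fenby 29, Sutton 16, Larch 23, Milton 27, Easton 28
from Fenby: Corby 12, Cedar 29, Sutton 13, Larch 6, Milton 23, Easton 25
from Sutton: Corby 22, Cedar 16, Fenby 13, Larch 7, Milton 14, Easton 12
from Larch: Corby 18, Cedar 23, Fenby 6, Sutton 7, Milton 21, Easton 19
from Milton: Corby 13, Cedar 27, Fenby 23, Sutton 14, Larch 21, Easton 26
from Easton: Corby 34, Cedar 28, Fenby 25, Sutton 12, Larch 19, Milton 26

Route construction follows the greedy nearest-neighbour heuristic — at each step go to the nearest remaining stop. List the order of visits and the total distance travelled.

From Corby: distances to unvisited — Fenby=12, Milton=13, Larch=18, Sutton=22, Cedar=33, Easton=34. Nearest is Fenby (12).
From Fenby: distances to unvisited — Larch=6, Sutton=13, Milton=23, Easton=25, Cedar=29. Nearest is Larch (6).
From Larch: distances to unvisited — Sutton=7, Easton=19, Milton=21, Cedar=23. Nearest is Sutton (7).
From Sutton: distances to unvisited — Easton=12, Milton=14, Cedar=16. Nearest is Easton (12).
From Easton: distances to unvisited — Milton=26, Cedar=28. Nearest is Milton (26).
From Milton: distances to unvisited — Cedar=27. Nearest is Cedar (27).
Return Cedar→Corby: 33.
Total = 12 + 6 + 7 + 12 + 26 + 27 + 33 = 123.

Total distance 123 km via the nearest-neighbour route Corby → Fenby → Larch → Sutton → Easton → Milton → Cedar → Corby.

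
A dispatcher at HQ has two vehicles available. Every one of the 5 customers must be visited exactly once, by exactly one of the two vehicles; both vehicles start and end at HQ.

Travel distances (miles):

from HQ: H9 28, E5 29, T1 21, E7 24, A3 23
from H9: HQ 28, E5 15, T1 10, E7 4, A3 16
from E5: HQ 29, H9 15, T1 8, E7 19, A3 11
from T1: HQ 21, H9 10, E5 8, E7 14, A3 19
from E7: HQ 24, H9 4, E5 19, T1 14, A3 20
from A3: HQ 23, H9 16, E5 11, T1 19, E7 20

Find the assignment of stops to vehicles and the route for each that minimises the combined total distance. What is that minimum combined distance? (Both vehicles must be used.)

Try each way of splitting the stops between the two vehicles (each non-empty) and, for each split, find the best tour for each vehicle:
  {H9} + {E5, T1, E7, A3}: 56 + 80 = 136
  {E5} + {H9, T1, E7, A3}: 58 + 78 = 136
  {H9, E5} + {T1, E7, A3}: 72 + 78 = 150
  {T1} + {H9, E5, E7, A3}: 42 + 77 = 119
  {H9, T1} + {E5, E7, A3}: 59 + 77 = 136
  {E5, T1} + {H9, E7, A3}: 58 + 67 = 125
  … (15 splits in total)
  {H9, E5, T1, E7} + {A3}: 72 + 46 = 118  ← best
Best: vehicle 1 HQ → T1 → E5 → H9 → E7 → HQ = 72; vehicle 2 HQ → A3 → HQ = 46; combined 118.

118 miles — the smallest possible combined total.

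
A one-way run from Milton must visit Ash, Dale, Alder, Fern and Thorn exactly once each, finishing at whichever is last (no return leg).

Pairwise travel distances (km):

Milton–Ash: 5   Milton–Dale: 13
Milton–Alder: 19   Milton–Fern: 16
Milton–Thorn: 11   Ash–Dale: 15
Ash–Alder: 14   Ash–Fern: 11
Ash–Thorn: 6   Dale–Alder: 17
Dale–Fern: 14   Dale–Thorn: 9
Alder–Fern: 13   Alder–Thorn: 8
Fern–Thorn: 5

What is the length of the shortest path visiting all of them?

46 km — the minimum one-way total.

There are 5! = 120 possible orderings.
Milton → Ash → Dale → Alder → Fern → Thorn: 5+15+17+13+5 = 55
Milton → Ash → Dale → Alder → Thorn → Fern: 5+15+17+8+5 = 50
Milton → Ash → Dale → Fern → Alder → Thorn: 5+15+14+13+8 = 55
Milton → Ash → Dale → Fern → Thorn → Alder: 5+15+14+5+8 = 47
Milton → Ash → Dale → Thorn → Alder → Fern: 5+15+9+8+13 = 50
Milton → Ash → Dale → Thorn → Fern → Alder: 5+15+9+5+13 = 47
Milton → Ash → Alder → Dale → Fern → Thorn: 5+14+17+14+5 = 55
Milton → Ash → Alder → Dale → Thorn → Fern: 5+14+17+9+5 = 50
Milton → Ash → Alder → Fern → Dale → Thorn: 5+14+13+14+9 = 55
Milton → Ash → Alder → Fern → Thorn → Dale: 5+14+13+5+9 = 46
Milton → Ash → Alder → Thorn → Dale → Fern: 5+14+8+9+14 = 50
Milton → Ash → Alder → Thorn → Fern → Dale: 5+14+8+5+14 = 46
Milton → Ash → Fern → Dale → Alder → Thorn: 5+11+14+17+8 = 55
Milton → Ash → Fern → Dale → Thorn → Alder: 5+11+14+9+8 = 47
… (106 more)
The minimum is 46.
One shortest path: Milton → Ash → Alder → Fern → Thorn → Dale.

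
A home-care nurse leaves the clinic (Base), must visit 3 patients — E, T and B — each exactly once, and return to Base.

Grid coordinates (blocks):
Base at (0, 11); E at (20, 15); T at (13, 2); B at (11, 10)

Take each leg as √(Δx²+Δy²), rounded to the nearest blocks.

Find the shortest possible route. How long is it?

Minimum total distance: 52 blocks.

With 3 stops there are 3!/2 = 3 distinct round trips (a route and its reverse cost the same).
Base-E-T-B-Base: 20+15+8+11 = 54
Base-E-B-T-Base: 20+10+8+16 = 54
Base-T-E-B-Base: 16+15+10+11 = 52
The minimum is 52.
One optimal route: Base → T → E → B → Base (or its reverse).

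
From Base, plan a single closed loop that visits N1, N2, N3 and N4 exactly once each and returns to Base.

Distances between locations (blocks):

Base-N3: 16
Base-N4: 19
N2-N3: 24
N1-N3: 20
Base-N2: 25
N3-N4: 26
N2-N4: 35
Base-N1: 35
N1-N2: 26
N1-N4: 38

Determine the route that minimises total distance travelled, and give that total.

116 blocks — the shortest possible round trip.

With 4 stops there are 4!/2 = 12 distinct round trips (a route and its reverse cost the same).
Base-N1-N2-N3-N4-Base: 35+26+24+26+19 = 130
Base-N1-N2-N4-N3-Base: 35+26+35+26+16 = 138
Base-N1-N3-N2-N4-Base: 35+20+24+35+19 = 133
Base-N1-N3-N4-N2-Base: 35+20+26+35+25 = 141
Base-N1-N4-N2-N3-Base: 35+38+35+24+16 = 148
Base-N1-N4-N3-N2-Base: 35+38+26+24+25 = 148
Base-N2-N1-N3-N4-Base: 25+26+20+26+19 = 116
Base-N2-N1-N4-N3-Base: 25+26+38+26+16 = 131
Base-N2-N3-N1-N4-Base: 25+24+20+38+19 = 126
Base-N2-N4-N1-N3-Base: 25+35+38+20+16 = 134
Base-N3-N1-N2-N4-Base: 16+20+26+35+19 = 116
Base-N3-N2-N1-N4-Base: 16+24+26+38+19 = 123
The minimum is 116.
One optimal route: Base → N2 → N1 → N3 → N4 → Base (or its reverse).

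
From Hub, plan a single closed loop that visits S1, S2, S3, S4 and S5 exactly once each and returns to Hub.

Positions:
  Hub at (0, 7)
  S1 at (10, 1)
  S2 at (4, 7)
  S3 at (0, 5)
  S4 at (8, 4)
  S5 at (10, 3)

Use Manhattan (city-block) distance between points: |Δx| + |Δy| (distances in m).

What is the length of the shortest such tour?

Hub → S1 → S2 → S3 → S4 → S5 → Hub: 16+12+6+9+3+14 = 60
Hub → S1 → S2 → S3 → S5 → S4 → Hub: 16+12+6+12+3+11 = 60
Hub → S1 → S2 → S4 → S3 → S5 → Hub: 16+12+7+9+12+14 = 70
Hub → S1 → S2 → S4 → S5 → S3 → Hub: 16+12+7+3+12+2 = 52
Hub → S1 → S2 → S5 → S3 → S4 → Hub: 16+12+10+12+9+11 = 70
Hub → S1 → S2 → S5 → S4 → S3 → Hub: 16+12+10+3+9+2 = 52
Hub → S1 → S3 → S2 → S4 → S5 → Hub: 16+14+6+7+3+14 = 60
Hub → S1 → S3 → S2 → S5 → S4 → Hub: 16+14+6+10+3+11 = 60
Hub → S1 → S3 → S4 → S2 → S5 → Hub: 16+14+9+7+10+14 = 70
Hub → S1 → S3 → S4 → S5 → S2 → Hub: 16+14+9+3+10+4 = 56
Hub → S1 → S3 → S5 → S2 → S4 → Hub: 16+14+12+10+7+11 = 70
Hub → S1 → S3 → S5 → S4 → S2 → Hub: 16+14+12+3+7+4 = 56
Hub → S1 → S4 → S2 → S3 → S5 → Hub: 16+5+7+6+12+14 = 60
Hub → S1 → S4 → S2 → S5 → S3 → Hub: 16+5+7+10+12+2 = 52
… (46 more)
Hub → S2 → S1 → S5 → S4 → S3 → Hub: 4+12+2+3+9+2 = 32  ← best
The minimum is 32.
One optimal route: Hub → S2 → S1 → S5 → S4 → S3 → Hub (or its reverse).

Minimum total distance: 32 m.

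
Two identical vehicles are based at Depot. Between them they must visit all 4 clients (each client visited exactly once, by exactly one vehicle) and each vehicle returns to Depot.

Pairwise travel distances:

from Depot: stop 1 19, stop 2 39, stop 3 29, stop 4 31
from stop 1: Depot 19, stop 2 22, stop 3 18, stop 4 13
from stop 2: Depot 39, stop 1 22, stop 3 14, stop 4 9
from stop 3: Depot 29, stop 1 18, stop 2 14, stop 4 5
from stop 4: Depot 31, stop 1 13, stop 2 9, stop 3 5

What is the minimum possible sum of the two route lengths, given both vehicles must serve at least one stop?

Minimum combined distance: 120.

Try each way of splitting the stops between the two vehicles (each non-empty) and, for each split, find the best tour for each vehicle:
  {stop 1} + {stop 2, stop 3, stop 4}: 38 + 82 = 120
  {stop 2} + {stop 1, stop 3, stop 4}: 78 + 66 = 144
  {stop 1, stop 2} + {stop 3, stop 4}: 80 + 65 = 145
  {stop 3} + {stop 1, stop 2, stop 4}: 58 + 80 = 138
  {stop 1, stop 3} + {stop 2, stop 4}: 66 + 79 = 145
  {stop 2, stop 3} + {stop 1, stop 4}: 82 + 63 = 145
  … (7 splits in total)
Best: vehicle 1 Depot → stop 1 → Depot = 38; vehicle 2 Depot → stop 2 → stop 4 → stop 3 → Depot = 82; combined 120.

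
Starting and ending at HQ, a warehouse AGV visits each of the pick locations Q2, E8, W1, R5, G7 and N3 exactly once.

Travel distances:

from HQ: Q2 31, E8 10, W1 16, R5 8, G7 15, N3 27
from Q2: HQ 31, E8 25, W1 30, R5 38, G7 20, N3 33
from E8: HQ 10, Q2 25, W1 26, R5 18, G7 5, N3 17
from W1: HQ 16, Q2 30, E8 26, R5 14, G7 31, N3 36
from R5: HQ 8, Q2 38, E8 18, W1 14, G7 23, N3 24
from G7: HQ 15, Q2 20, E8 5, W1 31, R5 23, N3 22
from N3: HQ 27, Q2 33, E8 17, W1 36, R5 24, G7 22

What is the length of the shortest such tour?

HQ - Q2 - E8 - W1 - R5 - G7 - N3 - HQ: 31+25+26+14+23+22+27 = 168
HQ - Q2 - E8 - W1 - R5 - N3 - G7 - HQ: 31+25+26+14+24+22+15 = 157
HQ - Q2 - E8 - W1 - G7 - R5 - N3 - HQ: 31+25+26+31+23+24+27 = 187
HQ - Q2 - E8 - W1 - G7 - N3 - R5 - HQ: 31+25+26+31+22+24+8 = 167
HQ - Q2 - E8 - W1 - N3 - R5 - G7 - HQ: 31+25+26+36+24+23+15 = 180
HQ - Q2 - E8 - W1 - N3 - G7 - R5 - HQ: 31+25+26+36+22+23+8 = 171
HQ - Q2 - E8 - R5 - W1 - G7 - N3 - HQ: 31+25+18+14+31+22+27 = 168
HQ - Q2 - E8 - R5 - W1 - N3 - G7 - HQ: 31+25+18+14+36+22+15 = 161
… (352 more)
HQ - W1 - Q2 - G7 - E8 - N3 - R5 - HQ: 16+30+20+5+17+24+8 = 120  ← best
The minimum is 120.
One optimal route: HQ → W1 → Q2 → G7 → E8 → N3 → R5 → HQ (or its reverse).

Minimum total distance: 120.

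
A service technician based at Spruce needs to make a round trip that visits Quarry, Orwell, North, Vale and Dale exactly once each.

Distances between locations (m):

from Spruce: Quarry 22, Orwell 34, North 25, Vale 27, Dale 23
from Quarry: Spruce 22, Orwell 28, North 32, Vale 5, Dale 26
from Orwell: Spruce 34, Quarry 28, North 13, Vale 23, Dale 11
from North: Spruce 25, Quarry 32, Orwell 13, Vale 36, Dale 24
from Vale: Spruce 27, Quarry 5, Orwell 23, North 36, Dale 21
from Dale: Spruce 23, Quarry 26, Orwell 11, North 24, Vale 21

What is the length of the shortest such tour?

With 5 stops there are 5!/2 = 60 distinct round trips (a route and its reverse cost the same).
Spruce→Quarry→Orwell→North→Vale→Dale→Spruce: 22+28+13+36+21+23 = 143
Spruce→Quarry→Orwell→North→Dale→Vale→Spruce: 22+28+13+24+21+27 = 135
Spruce→Quarry→Orwell→Vale→North→Dale→Spruce: 22+28+23+36+24+23 = 156
Spruce→Quarry→Orwell→Vale→Dale→North→Spruce: 22+28+23+21+24+25 = 143
Spruce→Quarry→Orwell→Dale→North→Vale→Spruce: 22+28+11+24+36+27 = 148
Spruce→Quarry→Orwell→Dale→Vale→North→Spruce: 22+28+11+21+36+25 = 143
Spruce→Quarry→North→Orwell→Vale→Dale→Spruce: 22+32+13+23+21+23 = 134
Spruce→Quarry→North→Orwell→Dale→Vale→Spruce: 22+32+13+11+21+27 = 126
Spruce→Quarry→North→Vale→Orwell→Dale→Spruce: 22+32+36+23+11+23 = 147
Spruce→Quarry→North→Vale→Dale→Orwell→Spruce: 22+32+36+21+11+34 = 156
Spruce→Quarry→North→Dale→Orwell→Vale→Spruce: 22+32+24+11+23+27 = 139
Spruce→Quarry→North→Dale→Vale→Orwell→Spruce: 22+32+24+21+23+34 = 156
Spruce→Quarry→Vale→Orwell→North→Dale→Spruce: 22+5+23+13+24+23 = 110
Spruce→Quarry→Vale→Orwell→Dale→North→Spruce: 22+5+23+11+24+25 = 110
… (46 more)
Spruce→Quarry→Vale→Dale→Orwell→North→Spruce: 22+5+21+11+13+25 = 97  ← best
The minimum is 97.
One optimal route: Spruce → Quarry → Vale → Dale → Orwell → North → Spruce (or its reverse).

Shortest round trip = 97 m.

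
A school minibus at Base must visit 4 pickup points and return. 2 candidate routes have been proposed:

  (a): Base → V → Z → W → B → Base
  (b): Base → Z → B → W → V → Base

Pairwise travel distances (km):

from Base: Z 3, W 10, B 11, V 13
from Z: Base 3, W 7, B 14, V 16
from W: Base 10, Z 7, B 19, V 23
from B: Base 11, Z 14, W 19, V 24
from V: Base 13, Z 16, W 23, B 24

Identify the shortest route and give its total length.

66 km — (a) is the shortest.

(a): 13 + 16 + 7 + 19 + 11 = 66
(b): 3 + 14 + 19 + 23 + 13 = 72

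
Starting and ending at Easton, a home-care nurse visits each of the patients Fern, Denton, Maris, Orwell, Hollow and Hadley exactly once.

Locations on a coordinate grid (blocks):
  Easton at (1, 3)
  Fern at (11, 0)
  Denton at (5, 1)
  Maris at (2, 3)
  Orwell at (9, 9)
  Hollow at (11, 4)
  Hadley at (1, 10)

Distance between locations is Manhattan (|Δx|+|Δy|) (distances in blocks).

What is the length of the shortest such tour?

With 6 stops there are 6!/2 = 360 distinct round trips (a route and its reverse cost the same).
Easton → Fern → Denton → Maris → Orwell → Hollow → Hadley → Easton: 13+7+5+13+7+16+7 = 68
Easton → Fern → Denton → Maris → Orwell → Hadley → Hollow → Easton: 13+7+5+13+9+16+11 = 74
Easton → Fern → Denton → Maris → Hollow → Orwell → Hadley → Easton: 13+7+5+10+7+9+7 = 58
Easton → Fern → Denton → Maris → Hollow → Hadley → Orwell → Easton: 13+7+5+10+16+9+14 = 74
Easton → Fern → Denton → Maris → Hadley → Orwell → Hollow → Easton: 13+7+5+8+9+7+11 = 60
Easton → Fern → Denton → Maris → Hadley → Hollow → Orwell → Easton: 13+7+5+8+16+7+14 = 70
Easton → Fern → Denton → Orwell → Maris → Hollow → Hadley → Easton: 13+7+12+13+10+16+7 = 78
Easton → Fern → Denton → Orwell → Maris → Hadley → Hollow → Easton: 13+7+12+13+8+16+11 = 80
… (352 more)
Easton → Maris → Denton → Fern → Hollow → Orwell → Hadley → Easton: 1+5+7+4+7+9+7 = 40  ← best
The minimum is 40.
One optimal route: Easton → Maris → Denton → Fern → Hollow → Orwell → Hadley → Easton (or its reverse).

Shortest round trip = 40 blocks.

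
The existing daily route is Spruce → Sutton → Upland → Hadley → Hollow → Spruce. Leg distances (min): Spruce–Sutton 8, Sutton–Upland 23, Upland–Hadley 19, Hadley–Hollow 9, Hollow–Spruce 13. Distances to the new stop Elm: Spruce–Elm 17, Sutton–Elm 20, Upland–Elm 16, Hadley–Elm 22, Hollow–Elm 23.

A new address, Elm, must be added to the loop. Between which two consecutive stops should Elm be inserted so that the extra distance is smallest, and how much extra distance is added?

Adding 13 min by placing Elm on the Sutton–Upland leg.

Insertion cost between consecutive stops i–j is d(i,Elm) + d(Elm,j) − d(i,j):
  between Spruce and Sutton: 17 + 20 − 8 = 29
  between Sutton and Upland: 20 + 16 − 23 = 13
  between Upland and Hadley: 16 + 22 − 19 = 19
  between Hadley and Hollow: 22 + 23 − 9 = 36
  between Hollow and Spruce: 23 + 17 − 13 = 27
Cheapest insertion is between Sutton and Upland, adding 13.
New total = 72 + 13 = 85.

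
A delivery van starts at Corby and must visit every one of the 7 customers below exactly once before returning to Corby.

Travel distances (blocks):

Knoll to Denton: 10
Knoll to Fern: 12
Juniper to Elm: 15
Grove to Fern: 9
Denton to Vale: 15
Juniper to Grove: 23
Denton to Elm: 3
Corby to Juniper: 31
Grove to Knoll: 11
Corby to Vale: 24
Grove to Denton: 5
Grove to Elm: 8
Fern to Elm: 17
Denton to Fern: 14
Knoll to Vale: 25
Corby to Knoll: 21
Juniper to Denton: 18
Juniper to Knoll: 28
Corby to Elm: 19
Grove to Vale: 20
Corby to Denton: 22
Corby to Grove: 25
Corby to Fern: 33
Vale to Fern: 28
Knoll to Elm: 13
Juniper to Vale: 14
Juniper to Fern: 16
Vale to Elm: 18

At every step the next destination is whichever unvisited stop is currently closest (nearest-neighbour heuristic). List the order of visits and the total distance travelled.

118 blocks along Corby → Elm → Denton → Grove → Fern → Knoll → Vale → Juniper → Corby.

At Corby the remaining stops are Elm 19, Knoll 21, Denton 22, Vale 24, Grove 25, Juniper 31, Fern 33; go to Elm.
At Elm the remaining stops are Denton 3, Grove 8, Knoll 13, Juniper 15, Fern 17, Vale 18; go to Denton.
At Denton the remaining stops are Grove 5, Knoll 10, Fern 14, Vale 15, Juniper 18; go to Grove.
At Grove the remaining stops are Fern 9, Knoll 11, Vale 20, Juniper 23; go to Fern.
At Fern the remaining stops are Knoll 12, Juniper 16, Vale 28; go to Knoll.
At Knoll the remaining stops are Vale 25, Juniper 28; go to Vale.
At Vale the remaining stops are Juniper 14; go to Juniper.
Return Juniper→Corby: 31.
Total = 19 + 3 + 5 + 9 + 12 + 25 + 14 + 31 = 118.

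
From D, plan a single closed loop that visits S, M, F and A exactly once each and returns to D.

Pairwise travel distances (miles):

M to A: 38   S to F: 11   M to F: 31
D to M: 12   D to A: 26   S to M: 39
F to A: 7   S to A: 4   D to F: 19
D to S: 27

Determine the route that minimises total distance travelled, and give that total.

D - S - M - F - A - D: 27+39+31+7+26 = 130
D - S - M - A - F - D: 27+39+38+7+19 = 130
D - S - F - M - A - D: 27+11+31+38+26 = 133
D - S - F - A - M - D: 27+11+7+38+12 = 95
D - S - A - M - F - D: 27+4+38+31+19 = 119
D - S - A - F - M - D: 27+4+7+31+12 = 81
D - M - S - F - A - D: 12+39+11+7+26 = 95
D - M - S - A - F - D: 12+39+4+7+19 = 81
D - M - F - S - A - D: 12+31+11+4+26 = 84
D - M - A - S - F - D: 12+38+4+11+19 = 84
D - F - S - M - A - D: 19+11+39+38+26 = 133
D - F - M - S - A - D: 19+31+39+4+26 = 119
The minimum is 81.
One optimal route: D → S → A → F → M → D (or its reverse).

81 miles — the shortest possible round trip.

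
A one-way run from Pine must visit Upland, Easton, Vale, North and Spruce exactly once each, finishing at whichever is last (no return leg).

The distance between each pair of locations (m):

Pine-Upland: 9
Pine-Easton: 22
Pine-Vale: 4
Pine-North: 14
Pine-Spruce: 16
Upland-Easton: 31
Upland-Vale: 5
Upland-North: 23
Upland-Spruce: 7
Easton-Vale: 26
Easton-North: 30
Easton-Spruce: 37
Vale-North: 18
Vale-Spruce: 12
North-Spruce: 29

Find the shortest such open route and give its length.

There are 5! = 120 possible orderings.
Pine→Upland→Easton→Vale→North→Spruce: 9+31+26+18+29 = 113
Pine→Upland→Easton→Vale→Spruce→North: 9+31+26+12+29 = 107
Pine→Upland→Easton→North→Vale→Spruce: 9+31+30+18+12 = 100
Pine→Upland→Easton→North→Spruce→Vale: 9+31+30+29+12 = 111
Pine→Upland→Easton→Spruce→Vale→North: 9+31+37+12+18 = 107
Pine→Upland→Easton→Spruce→North→Vale: 9+31+37+29+18 = 124
Pine→Upland→Vale→Easton→North→Spruce: 9+5+26+30+29 = 99
Pine→Upland→Vale→Easton→Spruce→North: 9+5+26+37+29 = 106
Pine→Upland→Vale→North→Easton→Spruce: 9+5+18+30+37 = 99
Pine→Upland→Vale→North→Spruce→Easton: 9+5+18+29+37 = 98
Pine→Upland→Vale→Spruce→Easton→North: 9+5+12+37+30 = 93
Pine→Upland→Vale→Spruce→North→Easton: 9+5+12+29+30 = 85
Pine→Upland→North→Easton→Vale→Spruce: 9+23+30+26+12 = 100
Pine→Upland→North→Easton→Spruce→Vale: 9+23+30+37+12 = 111
… (106 more)
Pine→Vale→Upland→Spruce→North→Easton: 4+5+7+29+30 = 75  ← best
The minimum is 75.
One shortest path: Pine → Vale → Upland → Spruce → North → Easton.

75 m — the minimum one-way total.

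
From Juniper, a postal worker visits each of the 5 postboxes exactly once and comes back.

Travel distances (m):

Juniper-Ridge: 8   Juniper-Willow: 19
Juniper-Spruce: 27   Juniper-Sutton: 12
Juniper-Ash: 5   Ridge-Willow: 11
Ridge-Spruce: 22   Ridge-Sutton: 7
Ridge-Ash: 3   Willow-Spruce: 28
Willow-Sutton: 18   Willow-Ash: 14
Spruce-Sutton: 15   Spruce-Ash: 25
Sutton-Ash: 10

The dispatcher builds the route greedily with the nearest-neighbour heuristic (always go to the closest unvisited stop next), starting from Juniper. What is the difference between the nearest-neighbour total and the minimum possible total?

The nearest-neighbour route is 3 m longer than optimal.

Juniper: Ash=5, Ridge=8, Sutton=12, Willow=19, Spruce=27 ⇒ Ash
Ash: Ridge=3, Sutton=10, Willow=14, Spruce=25 ⇒ Ridge
Ridge: Sutton=7, Willow=11, Spruce=22 ⇒ Sutton
Sutton: Spruce=15, Willow=18 ⇒ Spruce
Spruce: Willow=28 ⇒ Willow
NN route Juniper → Ash → Ridge → Sutton → Spruce → Willow → Juniper costs 77.
Optimal: Juniper → Sutton → Spruce → Willow → Ridge → Ash → Juniper costs 74 (by enumerating all 60 distinct tours).
Excess = 77 − 74 = 3.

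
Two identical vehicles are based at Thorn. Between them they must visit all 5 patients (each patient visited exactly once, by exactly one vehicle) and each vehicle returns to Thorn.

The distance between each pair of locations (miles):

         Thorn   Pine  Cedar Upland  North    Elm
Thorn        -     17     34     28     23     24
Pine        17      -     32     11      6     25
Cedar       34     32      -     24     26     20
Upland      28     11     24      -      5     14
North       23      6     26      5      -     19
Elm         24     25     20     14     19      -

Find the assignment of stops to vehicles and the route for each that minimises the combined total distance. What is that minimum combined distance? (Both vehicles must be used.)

130 miles — the smallest possible combined total.

Check every non-empty split of the stops between the two vehicles; for each half take its own optimal tour:
  {Pine} + {Cedar, Upland, North, Elm}: 34 + 96 = 130
  {Cedar} + {Pine, Upland, North, Elm}: 68 + 66 = 134
  {Pine, Cedar} + {Upland, North, Elm}: 83 + 66 = 149
  {Upland} + {Pine, Cedar, North, Elm}: 56 + 93 = 149
  {Pine, Upland} + {Cedar, North, Elm}: 56 + 93 = 149
  {Cedar, Upland} + {Pine, North, Elm}: 86 + 66 = 152
  … (15 splits in total)
Best: vehicle 1 Thorn → Pine → Thorn = 34; vehicle 2 Thorn → Cedar → Elm → Upland → North → Thorn = 96; combined 130.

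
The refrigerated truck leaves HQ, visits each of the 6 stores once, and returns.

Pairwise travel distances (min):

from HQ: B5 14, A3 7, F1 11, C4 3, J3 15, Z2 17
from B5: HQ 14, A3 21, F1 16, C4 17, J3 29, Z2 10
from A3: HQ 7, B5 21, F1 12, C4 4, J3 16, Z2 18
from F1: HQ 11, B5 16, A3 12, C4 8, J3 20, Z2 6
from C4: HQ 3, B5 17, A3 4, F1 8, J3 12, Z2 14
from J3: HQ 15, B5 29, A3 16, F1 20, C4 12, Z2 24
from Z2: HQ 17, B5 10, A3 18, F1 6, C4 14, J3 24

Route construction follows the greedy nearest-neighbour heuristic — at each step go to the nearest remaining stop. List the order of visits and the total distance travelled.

Nearest-neighbour total = 79 min; route HQ → C4 → A3 → F1 → Z2 → B5 → J3 → HQ.

From HQ: distances to unvisited — C4=3, A3=7, F1=11, B5=14, J3=15, Z2=17. Nearest is C4 (3).
From C4: distances to unvisited — A3=4, F1=8, J3=12, Z2=14, B5=17. Nearest is A3 (4).
From A3: distances to unvisited — F1=12, J3=16, Z2=18, B5=21. Nearest is F1 (12).
From F1: distances to unvisited — Z2=6, B5=16, J3=20. Nearest is Z2 (6).
From Z2: distances to unvisited — B5=10, J3=24. Nearest is B5 (10).
From B5: distances to unvisited — J3=29. Nearest is J3 (29).
Return J3→HQ: 15.
Total = 3 + 4 + 12 + 6 + 10 + 29 + 15 = 79.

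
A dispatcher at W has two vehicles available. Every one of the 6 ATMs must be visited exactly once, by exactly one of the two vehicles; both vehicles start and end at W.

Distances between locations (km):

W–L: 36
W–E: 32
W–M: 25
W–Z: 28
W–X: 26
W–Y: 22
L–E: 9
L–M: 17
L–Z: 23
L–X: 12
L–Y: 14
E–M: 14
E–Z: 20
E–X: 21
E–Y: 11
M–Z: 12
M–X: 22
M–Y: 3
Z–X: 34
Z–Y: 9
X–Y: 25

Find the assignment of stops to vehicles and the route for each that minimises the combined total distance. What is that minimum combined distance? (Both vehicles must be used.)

Check every non-empty split of the stops between the two vehicles; for each half take its own optimal tour:
  {L} + {E, M, Z, X, Y}: 72 + 101 = 173
  {E} + {L, M, Z, X, Y}: 64 + 95 = 159
  {L, E} + {M, Z, X, Y}: 77 + 88 = 165
  {M} + {L, E, Z, X, Y}: 50 + 95 = 145
  {L, M} + {E, Z, X, Y}: 78 + 95 = 173
  {E, M} + {L, Z, X, Y}: 71 + 89 = 160
  … (31 splits in total)
  {Z} + {L, E, M, X, Y}: 56 + 86 = 142  ← best
Best: vehicle 1 W → Z → W = 56; vehicle 2 W → M → Y → E → L → X → W = 86; combined 142.

Minimum combined distance: 142 km.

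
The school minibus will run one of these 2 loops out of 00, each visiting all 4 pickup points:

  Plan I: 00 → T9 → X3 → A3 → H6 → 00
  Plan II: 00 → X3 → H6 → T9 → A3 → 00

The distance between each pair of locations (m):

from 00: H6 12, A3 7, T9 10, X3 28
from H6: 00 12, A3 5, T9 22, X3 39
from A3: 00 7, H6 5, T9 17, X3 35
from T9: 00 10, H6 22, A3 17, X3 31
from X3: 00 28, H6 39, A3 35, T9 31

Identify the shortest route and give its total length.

Shortest is Plan I, total 93 m.

Plan I: 10 + 31 + 35 + 5 + 12 = 93
Plan II: 28 + 39 + 22 + 17 + 7 = 113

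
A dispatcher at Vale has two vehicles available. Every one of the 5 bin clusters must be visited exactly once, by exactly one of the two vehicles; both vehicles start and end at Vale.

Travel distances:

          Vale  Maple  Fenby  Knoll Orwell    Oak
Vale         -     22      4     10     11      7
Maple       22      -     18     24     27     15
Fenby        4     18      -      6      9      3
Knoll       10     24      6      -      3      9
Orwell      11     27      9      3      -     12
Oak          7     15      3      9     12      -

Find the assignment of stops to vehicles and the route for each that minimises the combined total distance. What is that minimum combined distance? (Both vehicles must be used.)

There are 2^4 − 1 = 15 ways to divide the 5 stops into two non-empty groups. For each, the best each vehicle can do is its own shortest tour through its group:
  {Maple} + {Fenby, Knoll, Orwell, Oak}: 44 + 30 = 74
  {Fenby} + {Maple, Knoll, Orwell, Oak}: 8 + 60 = 68
  {Maple, Fenby} + {Knoll, Orwell, Oak}: 44 + 30 = 74
  {Knoll} + {Maple, Fenby, Orwell, Oak}: 20 + 60 = 80
  {Maple, Knoll} + {Fenby, Orwell, Oak}: 56 + 30 = 86
  {Fenby, Knoll} + {Maple, Orwell, Oak}: 20 + 60 = 80
  … (15 splits in total)
Best: vehicle 1 Vale → Fenby → Vale = 8; vehicle 2 Vale → Maple → Oak → Knoll → Orwell → Vale = 60; combined 68.

Minimum combined distance: 68.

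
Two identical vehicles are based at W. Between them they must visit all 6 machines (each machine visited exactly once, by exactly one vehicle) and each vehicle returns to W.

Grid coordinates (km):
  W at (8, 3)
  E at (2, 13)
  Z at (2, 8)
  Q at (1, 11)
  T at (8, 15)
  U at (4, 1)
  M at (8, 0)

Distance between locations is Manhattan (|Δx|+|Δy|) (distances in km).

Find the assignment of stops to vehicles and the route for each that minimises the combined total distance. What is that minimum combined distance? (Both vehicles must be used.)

Try each way of splitting the stops between the two vehicles (each non-empty) and, for each split, find the best tour for each vehicle:
  {E} + {Z, Q, T, U, M}: 32 + 44 = 76
  {Z} + {E, Q, T, U, M}: 22 + 44 = 66
  {E, Z} + {Q, T, U, M}: 32 + 44 = 76
  {Q} + {E, Z, T, U, M}: 30 + 42 = 72
  {E, Q} + {Z, T, U, M}: 34 + 42 = 76
  {Z, Q} + {E, T, U, M}: 30 + 42 = 72
  … (31 splits in total)
  {E, Z, Q, T, U} + {M}: 42 + 6 = 48  ← best
Best: vehicle 1 W → T → E → Q → Z → U → W = 42; vehicle 2 W → M → W = 6; combined 48.

48 km — the smallest possible combined total.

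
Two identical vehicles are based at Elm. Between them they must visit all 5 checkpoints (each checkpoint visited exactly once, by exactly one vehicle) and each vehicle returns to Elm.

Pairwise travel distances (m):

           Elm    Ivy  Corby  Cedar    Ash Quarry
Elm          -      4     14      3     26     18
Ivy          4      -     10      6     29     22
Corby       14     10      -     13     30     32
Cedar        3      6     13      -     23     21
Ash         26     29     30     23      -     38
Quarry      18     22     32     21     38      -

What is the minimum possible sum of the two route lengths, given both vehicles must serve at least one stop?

106 m — the smallest possible combined total.

Try each way of splitting the stops between the two vehicles (each non-empty) and, for each split, find the best tour for each vehicle:
  {Ivy} + {Corby, Cedar, Ash, Quarry}: 8 + 102 = 110
  {Corby} + {Ivy, Cedar, Ash, Quarry}: 28 + 89 = 117
  {Ivy, Corby} + {Cedar, Ash, Quarry}: 28 + 82 = 110
  {Cedar} + {Ivy, Corby, Ash, Quarry}: 6 + 100 = 106
  {Ivy, Cedar} + {Corby, Ash, Quarry}: 13 + 100 = 113
  {Corby, Cedar} + {Ivy, Ash, Quarry}: 30 + 89 = 119
  … (15 splits in total)
Best: vehicle 1 Elm → Cedar → Elm = 6; vehicle 2 Elm → Ivy → Corby → Ash → Quarry → Elm = 100; combined 106.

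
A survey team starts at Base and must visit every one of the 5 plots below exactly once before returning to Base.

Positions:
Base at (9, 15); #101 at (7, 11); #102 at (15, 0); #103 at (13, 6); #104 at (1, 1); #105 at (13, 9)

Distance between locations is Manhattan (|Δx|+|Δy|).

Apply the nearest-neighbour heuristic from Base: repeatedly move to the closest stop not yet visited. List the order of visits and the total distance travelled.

Total distance 62 via the nearest-neighbour route Base → #101 → #105 → #103 → #102 → #104 → Base.

Base → [#101:6 / #105:10 / #103:13 / #102:21 / #104:22] → #101 (6)
#101 → [#105:8 / #103:11 / #104:16 / #102:19] → #105 (8)
#105 → [#103:3 / #102:11 / #104:20] → #103 (3)
#103 → [#102:8 / #104:17] → #102 (8)
#102 → [#104:15] → #104 (15)
Return #104→Base: 22.
Total = 6 + 8 + 3 + 8 + 15 + 22 = 62.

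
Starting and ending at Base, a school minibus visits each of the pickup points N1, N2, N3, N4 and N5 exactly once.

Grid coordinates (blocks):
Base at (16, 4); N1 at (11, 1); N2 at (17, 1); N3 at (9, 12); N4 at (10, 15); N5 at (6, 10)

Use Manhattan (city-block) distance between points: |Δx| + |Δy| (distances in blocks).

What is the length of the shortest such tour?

With 5 stops there are 5!/2 = 60 distinct round trips (a route and its reverse cost the same).
Base - N1 - N2 - N3 - N4 - N5 - Base: 8+6+19+4+9+16 = 62
Base - N1 - N2 - N3 - N5 - N4 - Base: 8+6+19+5+9+17 = 64
Base - N1 - N2 - N4 - N3 - N5 - Base: 8+6+21+4+5+16 = 60
Base - N1 - N2 - N4 - N5 - N3 - Base: 8+6+21+9+5+15 = 64
Base - N1 - N2 - N5 - N3 - N4 - Base: 8+6+20+5+4+17 = 60
Base - N1 - N2 - N5 - N4 - N3 - Base: 8+6+20+9+4+15 = 62
Base - N1 - N3 - N2 - N4 - N5 - Base: 8+13+19+21+9+16 = 86
Base - N1 - N3 - N2 - N5 - N4 - Base: 8+13+19+20+9+17 = 86
Base - N1 - N3 - N4 - N2 - N5 - Base: 8+13+4+21+20+16 = 82
Base - N1 - N3 - N4 - N5 - N2 - Base: 8+13+4+9+20+4 = 58
Base - N1 - N3 - N5 - N2 - N4 - Base: 8+13+5+20+21+17 = 84
Base - N1 - N3 - N5 - N4 - N2 - Base: 8+13+5+9+21+4 = 60
Base - N1 - N4 - N2 - N3 - N5 - Base: 8+15+21+19+5+16 = 84
Base - N1 - N4 - N2 - N5 - N3 - Base: 8+15+21+20+5+15 = 84
… (46 more)
Base - N2 - N1 - N4 - N3 - N5 - Base: 4+6+15+4+5+16 = 50  ← best
The minimum is 50.
One optimal route: Base → N2 → N1 → N4 → N3 → N5 → Base (or its reverse).

Minimum total distance: 50 blocks.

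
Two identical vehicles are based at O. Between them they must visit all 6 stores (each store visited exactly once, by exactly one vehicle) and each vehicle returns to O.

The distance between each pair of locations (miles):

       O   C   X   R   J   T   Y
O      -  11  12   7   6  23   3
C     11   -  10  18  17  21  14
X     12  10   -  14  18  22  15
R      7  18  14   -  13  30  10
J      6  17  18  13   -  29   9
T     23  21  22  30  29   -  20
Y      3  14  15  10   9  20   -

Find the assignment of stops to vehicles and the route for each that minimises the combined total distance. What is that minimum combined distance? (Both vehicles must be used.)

Try each way of splitting the stops between the two vehicles (each non-empty) and, for each split, find the best tour for each vehicle:
  {C} + {X, R, J, T, Y}: 22 + 78 = 100
  {X} + {C, R, J, T, Y}: 24 + 81 = 105
  {C, X} + {R, J, T, Y}: 33 + 72 = 105
  {R} + {C, X, J, T, Y}: 14 + 78 = 92
  {C, R} + {X, J, T, Y}: 36 + 69 = 105
  {X, R} + {C, J, T, Y}: 33 + 67 = 100
  … (31 splits in total)
  {J} + {C, X, R, T, Y}: 12 + 75 = 87  ← best
Best: vehicle 1 O → J → O = 12; vehicle 2 O → R → X → C → T → Y → O = 75; combined 87.

87 miles — the smallest possible combined total.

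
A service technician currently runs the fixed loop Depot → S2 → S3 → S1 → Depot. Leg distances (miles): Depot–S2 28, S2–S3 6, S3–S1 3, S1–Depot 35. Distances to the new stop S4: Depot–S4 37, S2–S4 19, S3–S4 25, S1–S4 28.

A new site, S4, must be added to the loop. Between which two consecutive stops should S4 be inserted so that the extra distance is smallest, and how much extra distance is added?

Insertion cost between consecutive stops i–j is d(i,S4) + d(S4,j) − d(i,j):
  between Depot and S2: 37 + 19 − 28 = 28
  between S2 and S3: 19 + 25 − 6 = 38
  between S3 and S1: 25 + 28 − 3 = 50
  between S1 and Depot: 28 + 37 − 35 = 30
Cheapest insertion is between Depot and S2, adding 28.
New total = 72 + 28 = 100.

Minimum extra distance: 28 miles, inserting S4 between Depot and S2.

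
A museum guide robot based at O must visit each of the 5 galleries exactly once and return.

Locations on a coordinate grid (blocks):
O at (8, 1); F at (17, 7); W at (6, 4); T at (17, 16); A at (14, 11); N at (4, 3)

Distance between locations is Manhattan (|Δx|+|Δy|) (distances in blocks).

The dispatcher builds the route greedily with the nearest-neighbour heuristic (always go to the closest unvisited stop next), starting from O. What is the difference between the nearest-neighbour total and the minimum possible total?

O: W=5, N=6, F=15, A=16, T=24 ⇒ W
W: N=3, F=14, A=15, T=23 ⇒ N
N: F=17, A=18, T=26 ⇒ F
F: A=7, T=9 ⇒ A
A: T=8 ⇒ T
NN route O → W → N → F → A → T → O costs 64.
Optimal: O → F → T → A → W → N → O costs 56 (by enumerating all 60 distinct tours).
Excess = 64 − 56 = 8.

Excess over optimum: 8 blocks.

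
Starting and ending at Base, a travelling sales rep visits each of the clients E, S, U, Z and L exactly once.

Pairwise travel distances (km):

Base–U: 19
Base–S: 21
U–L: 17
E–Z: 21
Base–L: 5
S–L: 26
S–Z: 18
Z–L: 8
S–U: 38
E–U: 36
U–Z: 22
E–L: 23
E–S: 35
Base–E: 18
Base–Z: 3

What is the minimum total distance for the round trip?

Base→E→S→U→Z→L→Base: 18+35+38+22+8+5 = 126
Base→E→S→U→L→Z→Base: 18+35+38+17+8+3 = 119
Base→E→S→Z→U→L→Base: 18+35+18+22+17+5 = 115
Base→E→S→Z→L→U→Base: 18+35+18+8+17+19 = 115
Base→E→S→L→U→Z→Base: 18+35+26+17+22+3 = 121
Base→E→S→L→Z→U→Base: 18+35+26+8+22+19 = 128
Base→E→U→S→Z→L→Base: 18+36+38+18+8+5 = 123
Base→E→U→S→L→Z→Base: 18+36+38+26+8+3 = 129
Base→E→U→Z→S→L→Base: 18+36+22+18+26+5 = 125
Base→E→U→Z→L→S→Base: 18+36+22+8+26+21 = 131
Base→E→U→L→S→Z→Base: 18+36+17+26+18+3 = 118
Base→E→U→L→Z→S→Base: 18+36+17+8+18+21 = 118
Base→E→Z→S→U→L→Base: 18+21+18+38+17+5 = 117
Base→E→Z→S→L→U→Base: 18+21+18+26+17+19 = 119
… (46 more)
Base→Z→S→E→U→L→Base: 3+18+35+36+17+5 = 114  ← best
The minimum is 114.
One optimal route: Base → Z → S → E → U → L → Base (or its reverse).

Minimum total distance: 114 km.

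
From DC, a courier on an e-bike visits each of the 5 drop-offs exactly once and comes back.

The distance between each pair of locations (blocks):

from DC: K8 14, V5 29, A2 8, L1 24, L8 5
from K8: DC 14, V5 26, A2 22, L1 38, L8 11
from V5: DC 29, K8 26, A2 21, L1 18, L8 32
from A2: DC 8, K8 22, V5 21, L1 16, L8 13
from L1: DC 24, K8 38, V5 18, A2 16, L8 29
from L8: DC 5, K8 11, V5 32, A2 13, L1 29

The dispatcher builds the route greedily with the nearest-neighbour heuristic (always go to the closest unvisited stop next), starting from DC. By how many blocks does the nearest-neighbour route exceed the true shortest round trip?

17 blocks longer than the optimal tour.

DC: L8=5, A2=8, K8=14, L1=24, V5=29 ⇒ L8
L8: K8=11, A2=13, L1=29, V5=32 ⇒ K8
K8: A2=22, V5=26, L1=38 ⇒ A2
A2: L1=16, V5=21 ⇒ L1
L1: V5=18 ⇒ V5
NN route DC → L8 → K8 → A2 → L1 → V5 → DC costs 101.
Optimal: DC → A2 → L1 → V5 → K8 → L8 → DC costs 84 (by enumerating all 60 distinct tours).
Excess = 101 − 84 = 17.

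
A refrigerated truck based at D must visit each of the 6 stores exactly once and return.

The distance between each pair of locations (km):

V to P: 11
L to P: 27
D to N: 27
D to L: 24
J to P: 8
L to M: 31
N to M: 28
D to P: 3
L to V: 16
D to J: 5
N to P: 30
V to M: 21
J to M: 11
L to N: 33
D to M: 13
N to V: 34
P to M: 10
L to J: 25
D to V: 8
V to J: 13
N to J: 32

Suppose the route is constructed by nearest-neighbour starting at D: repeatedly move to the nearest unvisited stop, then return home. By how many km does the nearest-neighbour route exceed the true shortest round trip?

The nearest-neighbour route is 12 km longer than optimal.

From D: P=3, J=5, V=8, M=13, L=24, N=27 → choose P (3).
From P: J=8, M=10, V=11, L=27, N=30 → choose J (8).
From J: M=11, V=13, L=25, N=32 → choose M (11).
From M: V=21, N=28, L=31 → choose V (21).
From V: L=16, N=34 → choose L (16).
From L: N=33 → choose N (33).
NN route D → P → J → M → V → L → N → D costs 119.
Optimal: D → V → L → N → M → J → P → D costs 107 (by enumerating all 360 distinct tours).
Excess = 119 − 107 = 12.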